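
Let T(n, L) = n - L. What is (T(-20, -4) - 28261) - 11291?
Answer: -39568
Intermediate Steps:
(T(-20, -4) - 28261) - 11291 = ((-20 - 1*(-4)) - 28261) - 11291 = ((-20 + 4) - 28261) - 11291 = (-16 - 28261) - 11291 = -28277 - 11291 = -39568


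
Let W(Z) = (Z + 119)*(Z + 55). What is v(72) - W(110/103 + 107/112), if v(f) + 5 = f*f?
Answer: -229182669641/133079296 ≈ -1722.2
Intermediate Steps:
W(Z) = (55 + Z)*(119 + Z) (W(Z) = (119 + Z)*(55 + Z) = (55 + Z)*(119 + Z))
v(f) = -5 + f**2 (v(f) = -5 + f*f = -5 + f**2)
v(72) - W(110/103 + 107/112) = (-5 + 72**2) - (6545 + (110/103 + 107/112)**2 + 174*(110/103 + 107/112)) = (-5 + 5184) - (6545 + (110*(1/103) + 107*(1/112))**2 + 174*(110*(1/103) + 107*(1/112))) = 5179 - (6545 + (110/103 + 107/112)**2 + 174*(110/103 + 107/112)) = 5179 - (6545 + (23341/11536)**2 + 174*(23341/11536)) = 5179 - (6545 + 544802281/133079296 + 2030667/5768) = 5179 - 1*918400343625/133079296 = 5179 - 918400343625/133079296 = -229182669641/133079296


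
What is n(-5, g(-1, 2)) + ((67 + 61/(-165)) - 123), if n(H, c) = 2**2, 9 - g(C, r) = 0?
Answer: -8641/165 ≈ -52.370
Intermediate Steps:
g(C, r) = 9 (g(C, r) = 9 - 1*0 = 9 + 0 = 9)
n(H, c) = 4
n(-5, g(-1, 2)) + ((67 + 61/(-165)) - 123) = 4 + ((67 + 61/(-165)) - 123) = 4 + ((67 + 61*(-1/165)) - 123) = 4 + ((67 - 61/165) - 123) = 4 + (10994/165 - 123) = 4 - 9301/165 = -8641/165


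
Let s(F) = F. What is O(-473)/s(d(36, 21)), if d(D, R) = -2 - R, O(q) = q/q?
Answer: -1/23 ≈ -0.043478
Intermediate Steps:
O(q) = 1
O(-473)/s(d(36, 21)) = 1/(-2 - 1*21) = 1/(-2 - 21) = 1/(-23) = 1*(-1/23) = -1/23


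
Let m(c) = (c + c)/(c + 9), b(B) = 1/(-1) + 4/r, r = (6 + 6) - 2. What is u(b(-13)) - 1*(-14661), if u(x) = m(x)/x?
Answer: 307886/21 ≈ 14661.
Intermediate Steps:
r = 10 (r = 12 - 2 = 10)
b(B) = -3/5 (b(B) = 1/(-1) + 4/10 = 1*(-1) + 4*(1/10) = -1 + 2/5 = -3/5)
m(c) = 2*c/(9 + c) (m(c) = (2*c)/(9 + c) = 2*c/(9 + c))
u(x) = 2/(9 + x) (u(x) = (2*x/(9 + x))/x = 2/(9 + x))
u(b(-13)) - 1*(-14661) = 2/(9 - 3/5) - 1*(-14661) = 2/(42/5) + 14661 = 2*(5/42) + 14661 = 5/21 + 14661 = 307886/21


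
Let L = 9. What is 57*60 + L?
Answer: 3429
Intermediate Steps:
57*60 + L = 57*60 + 9 = 3420 + 9 = 3429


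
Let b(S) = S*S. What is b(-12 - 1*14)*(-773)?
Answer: -522548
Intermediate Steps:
b(S) = S²
b(-12 - 1*14)*(-773) = (-12 - 1*14)²*(-773) = (-12 - 14)²*(-773) = (-26)²*(-773) = 676*(-773) = -522548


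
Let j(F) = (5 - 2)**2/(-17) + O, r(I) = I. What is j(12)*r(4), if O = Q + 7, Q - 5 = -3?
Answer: 576/17 ≈ 33.882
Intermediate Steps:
Q = 2 (Q = 5 - 3 = 2)
O = 9 (O = 2 + 7 = 9)
j(F) = 144/17 (j(F) = (5 - 2)**2/(-17) + 9 = 3**2*(-1/17) + 9 = 9*(-1/17) + 9 = -9/17 + 9 = 144/17)
j(12)*r(4) = (144/17)*4 = 576/17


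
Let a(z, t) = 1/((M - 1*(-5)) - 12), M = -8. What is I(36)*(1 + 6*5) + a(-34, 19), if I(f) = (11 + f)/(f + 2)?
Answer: 21817/570 ≈ 38.275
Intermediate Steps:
a(z, t) = -1/15 (a(z, t) = 1/((-8 - 1*(-5)) - 12) = 1/((-8 + 5) - 12) = 1/(-3 - 12) = 1/(-15) = -1/15)
I(f) = (11 + f)/(2 + f)
I(36)*(1 + 6*5) + a(-34, 19) = ((11 + 36)/(2 + 36))*(1 + 6*5) - 1/15 = (47/38)*(1 + 30) - 1/15 = ((1/38)*47)*31 - 1/15 = (47/38)*31 - 1/15 = 1457/38 - 1/15 = 21817/570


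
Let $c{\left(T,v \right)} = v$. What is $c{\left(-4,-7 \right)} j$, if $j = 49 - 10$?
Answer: $-273$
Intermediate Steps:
$j = 39$ ($j = 49 - 10 = 39$)
$c{\left(-4,-7 \right)} j = \left(-7\right) 39 = -273$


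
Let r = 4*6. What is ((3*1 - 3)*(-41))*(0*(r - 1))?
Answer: 0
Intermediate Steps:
r = 24
((3*1 - 3)*(-41))*(0*(r - 1)) = ((3*1 - 3)*(-41))*(0*(24 - 1)) = ((3 - 3)*(-41))*(0*23) = (0*(-41))*0 = 0*0 = 0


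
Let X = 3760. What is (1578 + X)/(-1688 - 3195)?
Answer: -5338/4883 ≈ -1.0932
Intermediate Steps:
(1578 + X)/(-1688 - 3195) = (1578 + 3760)/(-1688 - 3195) = 5338/(-4883) = 5338*(-1/4883) = -5338/4883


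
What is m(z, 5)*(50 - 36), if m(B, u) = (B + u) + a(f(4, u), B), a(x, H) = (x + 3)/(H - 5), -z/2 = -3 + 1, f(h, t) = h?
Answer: 28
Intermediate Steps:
z = 4 (z = -2*(-3 + 1) = -2*(-2) = 4)
a(x, H) = (3 + x)/(-5 + H)
m(B, u) = B + u + 7/(-5 + B) (m(B, u) = (B + u) + (3 + 4)/(-5 + B) = (B + u) + 7/(-5 + B) = B + u + 7/(-5 + B))
m(z, 5)*(50 - 36) = ((7 + (-5 + 4)*(4 + 5))/(-5 + 4))*(50 - 36) = ((7 - 1*9)/(-1))*14 = -(7 - 9)*14 = -1*(-2)*14 = 2*14 = 28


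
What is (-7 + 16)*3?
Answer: 27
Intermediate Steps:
(-7 + 16)*3 = 9*3 = 27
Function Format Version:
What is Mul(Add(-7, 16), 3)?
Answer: 27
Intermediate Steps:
Mul(Add(-7, 16), 3) = Mul(9, 3) = 27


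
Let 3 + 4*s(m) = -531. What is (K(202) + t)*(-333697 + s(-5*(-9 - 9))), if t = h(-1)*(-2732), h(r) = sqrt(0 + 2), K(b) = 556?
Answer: -185609758 + 912024926*sqrt(2) ≈ 1.1042e+9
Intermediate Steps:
s(m) = -267/2 (s(m) = -3/4 + (1/4)*(-531) = -3/4 - 531/4 = -267/2)
h(r) = sqrt(2)
t = -2732*sqrt(2) (t = sqrt(2)*(-2732) = -2732*sqrt(2) ≈ -3863.6)
(K(202) + t)*(-333697 + s(-5*(-9 - 9))) = (556 - 2732*sqrt(2))*(-333697 - 267/2) = (556 - 2732*sqrt(2))*(-667661/2) = -185609758 + 912024926*sqrt(2)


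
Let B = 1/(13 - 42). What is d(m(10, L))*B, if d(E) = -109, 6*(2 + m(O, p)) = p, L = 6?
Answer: 109/29 ≈ 3.7586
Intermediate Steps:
m(O, p) = -2 + p/6
B = -1/29 (B = 1/(-29) = -1/29 ≈ -0.034483)
d(m(10, L))*B = -109*(-1/29) = 109/29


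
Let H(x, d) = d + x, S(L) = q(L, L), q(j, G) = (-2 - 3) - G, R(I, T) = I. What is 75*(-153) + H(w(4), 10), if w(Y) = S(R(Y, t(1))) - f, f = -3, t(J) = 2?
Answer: -11471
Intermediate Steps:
q(j, G) = -5 - G
S(L) = -5 - L
w(Y) = -2 - Y (w(Y) = (-5 - Y) - 1*(-3) = (-5 - Y) + 3 = -2 - Y)
75*(-153) + H(w(4), 10) = 75*(-153) + (10 + (-2 - 1*4)) = -11475 + (10 + (-2 - 4)) = -11475 + (10 - 6) = -11475 + 4 = -11471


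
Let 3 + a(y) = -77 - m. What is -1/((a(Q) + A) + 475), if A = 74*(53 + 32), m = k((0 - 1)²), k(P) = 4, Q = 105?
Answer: -1/6681 ≈ -0.00014968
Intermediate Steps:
m = 4
a(y) = -84 (a(y) = -3 + (-77 - 1*4) = -3 + (-77 - 4) = -3 - 81 = -84)
A = 6290 (A = 74*85 = 6290)
-1/((a(Q) + A) + 475) = -1/((-84 + 6290) + 475) = -1/(6206 + 475) = -1/6681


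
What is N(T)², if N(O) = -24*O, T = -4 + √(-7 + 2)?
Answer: 6336 - 4608*I*√5 ≈ 6336.0 - 10304.0*I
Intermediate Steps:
T = -4 + I*√5 (T = -4 + √(-5) = -4 + I*√5 ≈ -4.0 + 2.2361*I)
N(T)² = (-24*(-4 + I*√5))² = (96 - 24*I*√5)²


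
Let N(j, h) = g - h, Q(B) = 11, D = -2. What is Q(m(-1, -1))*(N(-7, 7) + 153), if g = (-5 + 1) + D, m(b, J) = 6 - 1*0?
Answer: 1540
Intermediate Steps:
m(b, J) = 6 (m(b, J) = 6 + 0 = 6)
g = -6 (g = (-5 + 1) - 2 = -4 - 2 = -6)
N(j, h) = -6 - h
Q(m(-1, -1))*(N(-7, 7) + 153) = 11*((-6 - 1*7) + 153) = 11*((-6 - 7) + 153) = 11*(-13 + 153) = 11*140 = 1540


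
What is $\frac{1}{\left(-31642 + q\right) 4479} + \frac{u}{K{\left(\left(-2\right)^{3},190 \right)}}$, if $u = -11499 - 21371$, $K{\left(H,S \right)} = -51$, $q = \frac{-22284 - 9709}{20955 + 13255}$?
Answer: $\frac{17707942090653420}{27475054658753} \approx 644.51$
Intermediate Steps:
$q = - \frac{31993}{34210} \approx -0.93519$
$u = -32870$
$\frac{1}{\left(-31642 + q\right) 4479} + \frac{u}{K{\left(\left(-2\right)^{3},190 \right)}} = \frac{1}{\left(-31642 - \frac{31993}{34210}\right) 4479} - \frac{32870}{-51} = \frac{1}{- \frac{1082504813}{34210}} \cdot \frac{1}{4479} - - \frac{32870}{51} = \left(- \frac{34210}{1082504813}\right) \frac{1}{4479} + \frac{32870}{51} = - \frac{34210}{4848539057427} + \frac{32870}{51} = \frac{17707942090653420}{27475054658753}$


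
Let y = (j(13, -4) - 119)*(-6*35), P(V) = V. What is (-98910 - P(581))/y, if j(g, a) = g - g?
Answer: -14213/3570 ≈ -3.9812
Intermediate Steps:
j(g, a) = 0
y = 24990 (y = (0 - 119)*(-6*35) = -119*(-210) = 24990)
(-98910 - P(581))/y = (-98910 - 1*581)/24990 = (-98910 - 581)*(1/24990) = -99491*1/24990 = -14213/3570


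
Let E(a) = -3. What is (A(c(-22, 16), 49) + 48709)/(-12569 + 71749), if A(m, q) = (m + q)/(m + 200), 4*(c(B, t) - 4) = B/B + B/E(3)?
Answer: 60229009/73176070 ≈ 0.82307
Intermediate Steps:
c(B, t) = 17/4 - B/12 (c(B, t) = 4 + (B/B + B/(-3))/4 = 4 + (1 + B*(-1/3))/4 = 4 + (1 - B/3)/4 = 4 + (1/4 - B/12) = 17/4 - B/12)
A(m, q) = (m + q)/(200 + m)
(A(c(-22, 16), 49) + 48709)/(-12569 + 71749) = (((17/4 - 1/12*(-22)) + 49)/(200 + (17/4 - 1/12*(-22))) + 48709)/(-12569 + 71749) = (((17/4 + 11/6) + 49)/(200 + (17/4 + 11/6)) + 48709)/59180 = ((73/12 + 49)/(200 + 73/12) + 48709)*(1/59180) = ((661/12)/(2473/12) + 48709)*(1/59180) = ((12/2473)*(661/12) + 48709)*(1/59180) = (661/2473 + 48709)*(1/59180) = (120458018/2473)*(1/59180) = 60229009/73176070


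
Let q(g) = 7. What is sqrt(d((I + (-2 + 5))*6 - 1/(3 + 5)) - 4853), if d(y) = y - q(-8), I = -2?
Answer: I*sqrt(77666)/4 ≈ 69.672*I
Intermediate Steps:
d(y) = -7 + y (d(y) = y - 1*7 = y - 7 = -7 + y)
sqrt(d((I + (-2 + 5))*6 - 1/(3 + 5)) - 4853) = sqrt((-7 + ((-2 + (-2 + 5))*6 - 1/(3 + 5))) - 4853) = sqrt((-7 + ((-2 + 3)*6 - 1/8)) - 4853) = sqrt((-7 + (1*6 + (1/8)*(-1))) - 4853) = sqrt((-7 + (6 - 1/8)) - 4853) = sqrt((-7 + 47/8) - 4853) = sqrt(-9/8 - 4853) = sqrt(-38833/8) = I*sqrt(77666)/4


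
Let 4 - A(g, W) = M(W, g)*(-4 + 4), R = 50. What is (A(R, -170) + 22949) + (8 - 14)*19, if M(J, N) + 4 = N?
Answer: 22839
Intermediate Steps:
M(J, N) = -4 + N
A(g, W) = 4 (A(g, W) = 4 - (-4 + g)*(-4 + 4) = 4 - (-4 + g)*0 = 4 - 1*0 = 4 + 0 = 4)
(A(R, -170) + 22949) + (8 - 14)*19 = (4 + 22949) + (8 - 14)*19 = 22953 - 6*19 = 22953 - 114 = 22839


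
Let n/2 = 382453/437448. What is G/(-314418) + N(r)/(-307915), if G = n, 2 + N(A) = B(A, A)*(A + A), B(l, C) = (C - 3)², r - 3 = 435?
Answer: -11399517241940705431/21175549375832280 ≈ -538.33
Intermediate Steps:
r = 438 (r = 3 + 435 = 438)
B(l, C) = (-3 + C)²
N(A) = -2 + 2*A*(-3 + A)² (N(A) = -2 + (-3 + A)²*(A + A) = -2 + (-3 + A)²*(2*A) = -2 + 2*A*(-3 + A)²)
n = 382453/218724 (n = 2*(382453/437448) = 382453/218724 ≈ 1.7486)
G = 382453/218724 ≈ 1.7486
G/(-314418) + N(r)/(-307915) = (382453/218724)/(-314418) + (-2 + 2*438*(-3 + 438)²)/(-307915) = (382453/218724)*(-1/314418) + (-2 + 2*438*435²)*(-1/307915) = -382453/68770762632 + (-2 + 2*438*189225)*(-1/307915) = -382453/68770762632 + (-2 + 165761100)*(-1/307915) = -382453/68770762632 + 165761098*(-1/307915) = -382453/68770762632 - 165761098/307915 = -11399517241940705431/21175549375832280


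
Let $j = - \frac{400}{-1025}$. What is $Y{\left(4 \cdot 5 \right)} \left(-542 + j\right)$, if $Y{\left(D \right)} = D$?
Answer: $- \frac{444120}{41} \approx -10832.0$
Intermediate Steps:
$j = \frac{16}{41}$ ($j = \left(-400\right) \left(- \frac{1}{1025}\right) = \frac{16}{41} \approx 0.39024$)
$Y{\left(4 \cdot 5 \right)} \left(-542 + j\right) = 4 \cdot 5 \left(-542 + \frac{16}{41}\right) = 20 \left(- \frac{22206}{41}\right) = - \frac{444120}{41}$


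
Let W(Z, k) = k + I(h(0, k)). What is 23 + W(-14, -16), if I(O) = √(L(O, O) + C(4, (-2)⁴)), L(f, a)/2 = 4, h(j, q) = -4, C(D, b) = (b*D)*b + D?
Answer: 7 + 2*√259 ≈ 39.187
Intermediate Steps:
C(D, b) = D + D*b² (C(D, b) = (D*b)*b + D = D*b² + D = D + D*b²)
L(f, a) = 8 (L(f, a) = 2*4 = 8)
I(O) = 2*√259 (I(O) = √(8 + 4*(1 + ((-2)⁴)²)) = √(8 + 4*(1 + 16²)) = √(8 + 4*(1 + 256)) = √(8 + 4*257) = √(8 + 1028) = √1036 = 2*√259)
W(Z, k) = k + 2*√259
23 + W(-14, -16) = 23 + (-16 + 2*√259) = 7 + 2*√259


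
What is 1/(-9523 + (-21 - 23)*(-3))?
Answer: -1/9391 ≈ -0.00010648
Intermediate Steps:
1/(-9523 + (-21 - 23)*(-3)) = 1/(-9523 - 44*(-3)) = 1/(-9523 + 132) = 1/(-9391) = -1/9391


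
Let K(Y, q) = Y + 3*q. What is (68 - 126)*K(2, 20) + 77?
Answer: -3519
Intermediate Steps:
(68 - 126)*K(2, 20) + 77 = (68 - 126)*(2 + 3*20) + 77 = -58*(2 + 60) + 77 = -58*62 + 77 = -3596 + 77 = -3519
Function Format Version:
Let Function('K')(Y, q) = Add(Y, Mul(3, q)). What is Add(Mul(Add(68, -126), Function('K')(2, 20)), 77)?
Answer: -3519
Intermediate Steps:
Add(Mul(Add(68, -126), Function('K')(2, 20)), 77) = Add(Mul(Add(68, -126), Add(2, Mul(3, 20))), 77) = Add(Mul(-58, Add(2, 60)), 77) = Add(Mul(-58, 62), 77) = Add(-3596, 77) = -3519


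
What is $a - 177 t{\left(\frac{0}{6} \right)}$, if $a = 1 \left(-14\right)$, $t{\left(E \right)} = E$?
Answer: $-14$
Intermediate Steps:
$a = -14$
$a - 177 t{\left(\frac{0}{6} \right)} = -14 - 177 \cdot \frac{0}{6} = -14 - 177 \cdot 0 \cdot \frac{1}{6} = -14 - 0 = -14 + 0 = -14$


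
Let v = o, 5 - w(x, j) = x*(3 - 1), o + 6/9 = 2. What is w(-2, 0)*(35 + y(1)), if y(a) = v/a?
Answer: 327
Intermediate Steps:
o = 4/3 (o = -2/3 + 2 = 4/3 ≈ 1.3333)
w(x, j) = 5 - 2*x (w(x, j) = 5 - x*(3 - 1) = 5 - x*2 = 5 - 2*x)
v = 4/3 ≈ 1.3333
y(a) = 4/(3*a)
w(-2, 0)*(35 + y(1)) = (5 - 2*(-2))*(35 + (4/3)/1) = (5 + 4)*(35 + (4/3)*1) = 9*(35 + 4/3) = 9*(109/3) = 327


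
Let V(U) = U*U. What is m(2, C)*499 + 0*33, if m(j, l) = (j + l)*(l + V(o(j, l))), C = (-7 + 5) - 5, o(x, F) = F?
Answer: -104790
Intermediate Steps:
V(U) = U²
C = -7 (C = -2 - 5 = -7)
m(j, l) = (j + l)*(l + l²)
m(2, C)*499 + 0*33 = -7*(2 - 7 + (-7)² + 2*(-7))*499 + 0*33 = -7*(2 - 7 + 49 - 14)*499 + 0 = -7*30*499 + 0 = -210*499 + 0 = -104790 + 0 = -104790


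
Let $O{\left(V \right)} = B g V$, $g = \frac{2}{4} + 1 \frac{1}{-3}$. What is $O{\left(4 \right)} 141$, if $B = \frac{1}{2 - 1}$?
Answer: $94$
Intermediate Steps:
$g = \frac{1}{6}$ ($g = 2 \cdot \frac{1}{4} + 1 \left(- \frac{1}{3}\right) = \frac{1}{2} - \frac{1}{3} = \frac{1}{6} \approx 0.16667$)
$B = 1$ ($B = 1^{-1} = 1$)
$O{\left(V \right)} = \frac{V}{6}$ ($O{\left(V \right)} = 1 \cdot \frac{1}{6} V = \frac{V}{6}$)
$O{\left(4 \right)} 141 = \frac{1}{6} \cdot 4 \cdot 141 = \frac{2}{3} \cdot 141 = 94$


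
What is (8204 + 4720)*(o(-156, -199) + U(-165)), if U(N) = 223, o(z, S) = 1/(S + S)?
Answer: 573521886/199 ≈ 2.8820e+6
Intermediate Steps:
o(z, S) = 1/(2*S)
(8204 + 4720)*(o(-156, -199) + U(-165)) = (8204 + 4720)*((½)/(-199) + 223) = 12924*((½)*(-1/199) + 223) = 12924*(-1/398 + 223) = 12924*(88753/398) = 573521886/199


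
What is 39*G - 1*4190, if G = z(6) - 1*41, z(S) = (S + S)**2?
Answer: -173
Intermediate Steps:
z(S) = 4*S**2 (z(S) = (2*S)**2 = 4*S**2)
G = 103 (G = 4*6**2 - 1*41 = 4*36 - 41 = 144 - 41 = 103)
39*G - 1*4190 = 39*103 - 1*4190 = 4017 - 4190 = -173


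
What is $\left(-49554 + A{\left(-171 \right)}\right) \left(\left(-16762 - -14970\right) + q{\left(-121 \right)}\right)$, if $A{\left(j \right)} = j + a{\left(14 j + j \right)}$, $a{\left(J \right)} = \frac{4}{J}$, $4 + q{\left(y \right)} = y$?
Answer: $\frac{9055668659}{95} \approx 9.5323 \cdot 10^{7}$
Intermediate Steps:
$q{\left(y \right)} = -4 + y$
$A{\left(j \right)} = j + \frac{4}{15 j}$ ($A{\left(j \right)} = j + \frac{4}{14 j + j} = j + \frac{4}{15 j}$)
$\left(-49554 + A{\left(-171 \right)}\right) \left(\left(-16762 - -14970\right) + q{\left(-121 \right)}\right) = \left(-49554 - \left(171 - \frac{4}{15 \left(-171\right)}\right)\right) \left(\left(-16762 - -14970\right) - 125\right) = \left(-49554 + \left(-171 + \frac{4}{15} \left(- \frac{1}{171}\right)\right)\right) \left(\left(-16762 + 14970\right) - 125\right) = \left(-49554 - \frac{438619}{2565}\right) \left(-1792 - 125\right) = \left(-49554 - \frac{438619}{2565}\right) \left(-1917\right) = \left(- \frac{127544629}{2565}\right) \left(-1917\right) = \frac{9055668659}{95}$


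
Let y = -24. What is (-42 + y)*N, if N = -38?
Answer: 2508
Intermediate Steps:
(-42 + y)*N = (-42 - 24)*(-38) = -66*(-38) = 2508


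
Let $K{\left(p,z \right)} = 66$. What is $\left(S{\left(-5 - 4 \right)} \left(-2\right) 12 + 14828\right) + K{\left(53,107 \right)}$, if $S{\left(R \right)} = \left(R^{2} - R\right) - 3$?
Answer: $12806$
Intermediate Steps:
$S{\left(R \right)} = -3 + R^{2} - R$
$\left(S{\left(-5 - 4 \right)} \left(-2\right) 12 + 14828\right) + K{\left(53,107 \right)} = \left(\left(-3 + \left(-5 - 4\right)^{2} - \left(-5 - 4\right)\right) \left(-2\right) 12 + 14828\right) + 66 = \left(\left(-3 + \left(-9\right)^{2} - -9\right) \left(-2\right) 12 + 14828\right) + 66 = \left(\left(-3 + 81 + 9\right) \left(-2\right) 12 + 14828\right) + 66 = \left(87 \left(-2\right) 12 + 14828\right) + 66 = \left(\left(-174\right) 12 + 14828\right) + 66 = \left(-2088 + 14828\right) + 66 = 12740 + 66 = 12806$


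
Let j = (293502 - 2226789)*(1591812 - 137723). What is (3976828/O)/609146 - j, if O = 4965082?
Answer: 2125568720810437824750406/756114959993 ≈ 2.8112e+12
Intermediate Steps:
j = -2811171360543 (j = -1933287*1454089 = -2811171360543)
(3976828/O)/609146 - j = (3976828/4965082)/609146 - 1*(-2811171360543) = (3976828*(1/4965082))*(1/609146) + 2811171360543 = (1988414/2482541)*(1/609146) + 2811171360543 = 994207/756114959993 + 2811171360543 = 2125568720810437824750406/756114959993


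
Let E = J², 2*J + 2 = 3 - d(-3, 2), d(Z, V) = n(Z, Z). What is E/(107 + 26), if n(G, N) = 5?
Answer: 4/133 ≈ 0.030075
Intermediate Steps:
d(Z, V) = 5
J = -2 (J = -1 + (3 - 1*5)/2 = -1 + (3 - 5)/2 = -1 + (½)*(-2) = -1 - 1 = -2)
E = 4 (E = (-2)² = 4)
E/(107 + 26) = 4/(107 + 26) = 4/133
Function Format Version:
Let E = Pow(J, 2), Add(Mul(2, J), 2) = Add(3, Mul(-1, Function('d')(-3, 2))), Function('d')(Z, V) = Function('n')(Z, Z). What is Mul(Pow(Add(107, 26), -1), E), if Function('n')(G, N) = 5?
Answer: Rational(4, 133) ≈ 0.030075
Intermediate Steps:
Function('d')(Z, V) = 5
J = -2 (J = Add(-1, Mul(Rational(1, 2), Add(3, Mul(-1, 5)))) = Add(-1, Mul(Rational(1, 2), Add(3, -5))) = Add(-1, Mul(Rational(1, 2), -2)) = Add(-1, -1) = -2)
E = 4 (E = Pow(-2, 2) = 4)
Mul(Pow(Add(107, 26), -1), E) = Mul(Pow(Add(107, 26), -1), 4) = Mul(Pow(133, -1), 4) = Mul(Rational(1, 133), 4) = Rational(4, 133)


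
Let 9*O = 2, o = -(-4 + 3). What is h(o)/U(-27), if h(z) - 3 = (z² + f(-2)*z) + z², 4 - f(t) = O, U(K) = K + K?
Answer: -79/486 ≈ -0.16255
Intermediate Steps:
o = 1 (o = -1*(-1) = 1)
O = 2/9 (O = (⅑)*2 = 2/9 ≈ 0.22222)
U(K) = 2*K
f(t) = 34/9 (f(t) = 4 - 1*2/9 = 4 - 2/9 = 34/9)
h(z) = 3 + 2*z² + 34*z/9 (h(z) = 3 + ((z² + 34*z/9) + z²) = 3 + (2*z² + 34*z/9) = 3 + 2*z² + 34*z/9)
h(o)/U(-27) = (3 + 2*1² + (34/9)*1)/((2*(-27))) = (3 + 2*1 + 34/9)/(-54) = (3 + 2 + 34/9)*(-1/54) = (79/9)*(-1/54) = -79/486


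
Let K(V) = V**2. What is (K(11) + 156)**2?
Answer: 76729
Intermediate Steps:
(K(11) + 156)**2 = (11**2 + 156)**2 = (121 + 156)**2 = 277**2 = 76729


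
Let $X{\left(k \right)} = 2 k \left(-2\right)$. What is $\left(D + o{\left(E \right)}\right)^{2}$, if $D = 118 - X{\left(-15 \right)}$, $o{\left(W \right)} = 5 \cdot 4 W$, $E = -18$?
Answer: $91204$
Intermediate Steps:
$X{\left(k \right)} = - 4 k$
$o{\left(W \right)} = 20 W$
$D = 58$ ($D = 118 - \left(-4\right) \left(-15\right) = 118 - 60 = 58$)
$\left(D + o{\left(E \right)}\right)^{2} = \left(58 + 20 \left(-18\right)\right)^{2} = \left(58 - 360\right)^{2} = \left(-302\right)^{2} = 91204$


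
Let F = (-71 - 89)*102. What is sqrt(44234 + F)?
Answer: sqrt(27914) ≈ 167.07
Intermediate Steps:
F = -16320 (F = -160*102 = -16320)
sqrt(44234 + F) = sqrt(44234 - 16320) = sqrt(27914)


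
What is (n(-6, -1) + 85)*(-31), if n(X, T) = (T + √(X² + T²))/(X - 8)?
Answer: -36921/14 + 31*√37/14 ≈ -2623.7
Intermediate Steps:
n(X, T) = (T + √(T² + X²))/(-8 + X)
(n(-6, -1) + 85)*(-31) = ((-1 + √((-1)² + (-6)²))/(-8 - 6) + 85)*(-31) = ((-1 + √(1 + 36))/(-14) + 85)*(-31) = (-(-1 + √37)/14 + 85)*(-31) = ((1/14 - √37/14) + 85)*(-31) = (1191/14 - √37/14)*(-31) = -36921/14 + 31*√37/14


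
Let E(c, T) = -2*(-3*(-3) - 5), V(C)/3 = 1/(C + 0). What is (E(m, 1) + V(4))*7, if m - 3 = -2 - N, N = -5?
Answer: -203/4 ≈ -50.750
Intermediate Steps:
V(C) = 3/C (V(C) = 3/(C + 0) = 3/C)
m = 6 (m = 3 + (-2 - 1*(-5)) = 3 + (-2 + 5) = 3 + 3 = 6)
E(c, T) = -8 (E(c, T) = -2*(9 - 5) = -2*4 = -8)
(E(m, 1) + V(4))*7 = (-8 + 3/4)*7 = -29/4*7 = -203/4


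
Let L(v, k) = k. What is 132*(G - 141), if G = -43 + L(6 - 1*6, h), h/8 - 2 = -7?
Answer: -29568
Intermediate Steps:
h = -40 (h = 16 + 8*(-7) = 16 - 56 = -40)
G = -83 (G = -43 - 40 = -83)
132*(G - 141) = 132*(-83 - 141) = 132*(-224) = -29568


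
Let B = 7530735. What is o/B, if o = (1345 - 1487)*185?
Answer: -5254/1506147 ≈ -0.0034884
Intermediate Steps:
o = -26270 (o = -142*185 = -26270)
o/B = -26270/7530735 = -26270*1/7530735 = -5254/1506147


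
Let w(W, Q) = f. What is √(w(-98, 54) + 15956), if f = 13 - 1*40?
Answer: √15929 ≈ 126.21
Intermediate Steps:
f = -27 (f = 13 - 40 = -27)
w(W, Q) = -27
√(w(-98, 54) + 15956) = √(-27 + 15956) = √15929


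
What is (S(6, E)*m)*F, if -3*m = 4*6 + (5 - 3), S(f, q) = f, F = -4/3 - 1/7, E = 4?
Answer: 1612/21 ≈ 76.762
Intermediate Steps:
F = -31/21 (F = -4*⅓ - 1*⅐ = -4/3 - ⅐ = -31/21 ≈ -1.4762)
m = -26/3 (m = -(4*6 + (5 - 3))/3 = -(24 + 2)/3 = -⅓*26 = -26/3 ≈ -8.6667)
(S(6, E)*m)*F = (6*(-26/3))*(-31/21) = -52*(-31/21) = 1612/21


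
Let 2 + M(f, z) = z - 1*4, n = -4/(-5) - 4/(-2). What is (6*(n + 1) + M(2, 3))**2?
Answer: 9801/25 ≈ 392.04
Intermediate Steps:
n = 14/5 (n = -4*(-1/5) - 4*(-1/2) = 4/5 + 2 = 14/5 ≈ 2.8000)
M(f, z) = -6 + z (M(f, z) = -2 + (z - 1*4) = -2 + (z - 4) = -2 + (-4 + z) = -6 + z)
(6*(n + 1) + M(2, 3))**2 = (6*(14/5 + 1) + (-6 + 3))**2 = (6*(19/5) - 3)**2 = (114/5 - 3)**2 = (99/5)**2 = 9801/25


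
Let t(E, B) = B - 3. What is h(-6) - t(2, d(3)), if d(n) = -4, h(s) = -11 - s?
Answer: 2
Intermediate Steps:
t(E, B) = -3 + B
h(-6) - t(2, d(3)) = (-11 - 1*(-6)) - (-3 - 4) = (-11 + 6) - 1*(-7) = -5 + 7 = 2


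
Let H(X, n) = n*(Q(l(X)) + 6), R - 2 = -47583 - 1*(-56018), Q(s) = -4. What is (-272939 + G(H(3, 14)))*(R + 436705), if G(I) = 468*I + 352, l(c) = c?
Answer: -115506781586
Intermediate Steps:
R = 8437 (R = 2 + (-47583 - 1*(-56018)) = 2 + (-47583 + 56018) = 2 + 8435 = 8437)
H(X, n) = 2*n (H(X, n) = n*(-4 + 6) = n*2 = 2*n)
G(I) = 352 + 468*I
(-272939 + G(H(3, 14)))*(R + 436705) = (-272939 + (352 + 468*(2*14)))*(8437 + 436705) = (-272939 + (352 + 468*28))*445142 = (-272939 + (352 + 13104))*445142 = (-272939 + 13456)*445142 = -259483*445142 = -115506781586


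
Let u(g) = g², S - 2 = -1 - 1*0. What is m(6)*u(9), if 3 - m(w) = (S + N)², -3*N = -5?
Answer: -333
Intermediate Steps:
S = 1 (S = 2 + (-1 - 1*0) = 2 + (-1 + 0) = 2 - 1 = 1)
N = 5/3 (N = -⅓*(-5) = 5/3 ≈ 1.6667)
m(w) = -37/9 (m(w) = 3 - (1 + 5/3)² = 3 - (8/3)² = 3 - 1*64/9 = 3 - 64/9 = -37/9)
m(6)*u(9) = -37/9*9² = -37/9*81 = -333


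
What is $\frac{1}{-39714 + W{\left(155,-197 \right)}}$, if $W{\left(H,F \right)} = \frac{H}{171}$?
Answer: $- \frac{171}{6790939} \approx -2.5181 \cdot 10^{-5}$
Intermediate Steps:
$W{\left(H,F \right)} = \frac{H}{171}$ ($W{\left(H,F \right)} = H \frac{1}{171} = \frac{H}{171}$)
$\frac{1}{-39714 + W{\left(155,-197 \right)}} = \frac{1}{-39714 + \frac{1}{171} \cdot 155} = \frac{1}{-39714 + \frac{155}{171}} = \frac{1}{- \frac{6790939}{171}} = - \frac{171}{6790939}$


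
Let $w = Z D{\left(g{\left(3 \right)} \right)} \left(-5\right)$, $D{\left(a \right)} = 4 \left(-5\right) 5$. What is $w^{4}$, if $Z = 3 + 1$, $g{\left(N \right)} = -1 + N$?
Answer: $16000000000000$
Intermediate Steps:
$D{\left(a \right)} = -100$ ($D{\left(a \right)} = \left(-20\right) 5 = -100$)
$Z = 4$
$w = 2000$ ($w = 4 \left(-100\right) \left(-5\right) = \left(-400\right) \left(-5\right) = 2000$)
$w^{4} = 2000^{4} = 16000000000000$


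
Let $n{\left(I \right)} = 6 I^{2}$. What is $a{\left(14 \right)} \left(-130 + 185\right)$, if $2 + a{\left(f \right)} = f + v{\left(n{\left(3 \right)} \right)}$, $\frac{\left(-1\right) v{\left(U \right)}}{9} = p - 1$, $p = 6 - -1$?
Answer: $-2310$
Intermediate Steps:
$p = 7$ ($p = 6 + 1 = 7$)
$v{\left(U \right)} = -54$ ($v{\left(U \right)} = - 9 \left(7 - 1\right) = \left(-9\right) 6 = -54$)
$a{\left(f \right)} = -56 + f$ ($a{\left(f \right)} = -2 + \left(f - 54\right) = -2 + \left(-54 + f\right) = -56 + f$)
$a{\left(14 \right)} \left(-130 + 185\right) = \left(-56 + 14\right) \left(-130 + 185\right) = \left(-42\right) 55 = -2310$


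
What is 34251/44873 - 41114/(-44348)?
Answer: 1681935935/995013902 ≈ 1.6904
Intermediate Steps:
34251/44873 - 41114/(-44348) = 34251*(1/44873) - 41114*(-1/44348) = 34251/44873 + 20557/22174 = 1681935935/995013902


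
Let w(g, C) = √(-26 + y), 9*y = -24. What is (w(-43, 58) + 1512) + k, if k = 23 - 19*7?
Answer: 1402 + I*√258/3 ≈ 1402.0 + 5.3541*I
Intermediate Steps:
y = -8/3 (y = (⅑)*(-24) = -8/3 ≈ -2.6667)
w(g, C) = I*√258/3 (w(g, C) = √(-26 - 8/3) = √(-86/3) = I*√258/3)
k = -110 (k = 23 - 133 = -110)
(w(-43, 58) + 1512) + k = (I*√258/3 + 1512) - 110 = (1512 + I*√258/3) - 110 = 1402 + I*√258/3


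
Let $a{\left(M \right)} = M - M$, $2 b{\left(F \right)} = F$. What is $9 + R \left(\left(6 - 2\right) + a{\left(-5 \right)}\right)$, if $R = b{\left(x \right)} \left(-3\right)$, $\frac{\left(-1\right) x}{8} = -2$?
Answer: $-87$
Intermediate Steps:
$x = 16$ ($x = \left(-8\right) \left(-2\right) = 16$)
$b{\left(F \right)} = \frac{F}{2}$
$R = -24$ ($R = \frac{1}{2} \cdot 16 \left(-3\right) = 8 \left(-3\right) = -24$)
$a{\left(M \right)} = 0$
$9 + R \left(\left(6 - 2\right) + a{\left(-5 \right)}\right) = 9 - 24 \left(\left(6 - 2\right) + 0\right) = 9 - 24 \left(4 + 0\right) = 9 - 96 = -87$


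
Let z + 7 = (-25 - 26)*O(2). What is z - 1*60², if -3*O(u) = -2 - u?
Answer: -3675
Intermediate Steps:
O(u) = ⅔ + u/3 (O(u) = -(-2 - u)/3 = ⅔ + u/3)
z = -75 (z = -7 + (-25 - 26)*(⅔ + (⅓)*2) = -7 - 51*(⅔ + ⅔) = -7 - 51*4/3 = -7 - 68 = -75)
z - 1*60² = -75 - 1*60² = -75 - 1*3600 = -75 - 3600 = -3675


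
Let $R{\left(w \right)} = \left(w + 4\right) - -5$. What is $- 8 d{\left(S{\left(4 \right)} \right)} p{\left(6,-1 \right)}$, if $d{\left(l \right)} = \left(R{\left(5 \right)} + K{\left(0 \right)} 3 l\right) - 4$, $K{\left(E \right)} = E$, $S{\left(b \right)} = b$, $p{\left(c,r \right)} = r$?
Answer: $80$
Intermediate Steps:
$R{\left(w \right)} = 9 + w$ ($R{\left(w \right)} = \left(4 + w\right) + 5 = 9 + w$)
$d{\left(l \right)} = 10$ ($d{\left(l \right)} = \left(\left(9 + 5\right) + 0 \cdot 3 l\right) - 4 = \left(14 + 0 l\right) - 4 = \left(14 + 0\right) - 4 = 14 - 4 = 10$)
$- 8 d{\left(S{\left(4 \right)} \right)} p{\left(6,-1 \right)} = \left(-8\right) 10 \left(-1\right) = \left(-80\right) \left(-1\right) = 80$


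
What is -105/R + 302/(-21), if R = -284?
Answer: -83563/5964 ≈ -14.011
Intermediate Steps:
-105/R + 302/(-21) = -105/(-284) + 302/(-21) = -105*(-1/284) + 302*(-1/21) = 105/284 - 302/21 = -83563/5964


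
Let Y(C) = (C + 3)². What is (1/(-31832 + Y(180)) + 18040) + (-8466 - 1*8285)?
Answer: 2135874/1657 ≈ 1289.0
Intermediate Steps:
Y(C) = (3 + C)²
(1/(-31832 + Y(180)) + 18040) + (-8466 - 1*8285) = (1/(-31832 + (3 + 180)²) + 18040) + (-8466 - 1*8285) = (1/(-31832 + 183²) + 18040) + (-8466 - 8285) = (1/(-31832 + 33489) + 18040) - 16751 = (1/1657 + 18040) - 16751 = 29892281/1657 - 16751 = 2135874/1657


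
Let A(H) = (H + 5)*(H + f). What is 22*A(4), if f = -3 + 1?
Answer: 396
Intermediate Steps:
f = -2
A(H) = (-2 + H)*(5 + H) (A(H) = (H + 5)*(H - 2) = (5 + H)*(-2 + H) = (-2 + H)*(5 + H))
22*A(4) = 22*(-10 + 4² + 3*4) = 22*(-10 + 16 + 12) = 22*18 = 396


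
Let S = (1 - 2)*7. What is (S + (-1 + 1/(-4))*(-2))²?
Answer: 81/4 ≈ 20.250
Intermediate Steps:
S = -7 (S = -1*7 = -7)
(S + (-1 + 1/(-4))*(-2))² = (-7 + (-1 + 1/(-4))*(-2))² = (-7 + (-1 - ¼)*(-2))² = (-7 - 5/4*(-2))² = (-7 + 5/2)² = (-9/2)² = 81/4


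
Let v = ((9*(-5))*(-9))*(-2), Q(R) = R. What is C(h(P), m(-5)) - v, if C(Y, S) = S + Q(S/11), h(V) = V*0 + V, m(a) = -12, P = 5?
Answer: 8766/11 ≈ 796.91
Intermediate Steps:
h(V) = V (h(V) = 0 + V = V)
v = -810 (v = -45*(-9)*(-2) = 405*(-2) = -810)
C(Y, S) = 12*S/11 (C(Y, S) = S + S/11 = 12*S/11)
C(h(P), m(-5)) - v = (12/11)*(-12) - 1*(-810) = -144/11 + 810 = 8766/11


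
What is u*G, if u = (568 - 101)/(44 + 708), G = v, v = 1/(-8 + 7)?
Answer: -467/752 ≈ -0.62101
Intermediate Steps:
v = -1 (v = 1/(-1) = -1)
G = -1
u = 467/752 ≈ 0.62101
u*G = (467/752)*(-1) = -467/752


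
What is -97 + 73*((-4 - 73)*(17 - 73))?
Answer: 314679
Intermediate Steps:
-97 + 73*((-4 - 73)*(17 - 73)) = -97 + 73*(-77*(-56)) = -97 + 73*4312 = -97 + 314776 = 314679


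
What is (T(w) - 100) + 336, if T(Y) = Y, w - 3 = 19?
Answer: 258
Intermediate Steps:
w = 22 (w = 3 + 19 = 22)
(T(w) - 100) + 336 = (22 - 100) + 336 = -78 + 336 = 258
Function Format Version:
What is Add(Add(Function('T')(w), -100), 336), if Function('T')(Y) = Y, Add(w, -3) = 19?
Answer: 258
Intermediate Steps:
w = 22 (w = Add(3, 19) = 22)
Add(Add(Function('T')(w), -100), 336) = Add(Add(22, -100), 336) = Add(-78, 336) = 258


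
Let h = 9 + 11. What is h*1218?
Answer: 24360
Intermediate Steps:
h = 20
h*1218 = 20*1218 = 24360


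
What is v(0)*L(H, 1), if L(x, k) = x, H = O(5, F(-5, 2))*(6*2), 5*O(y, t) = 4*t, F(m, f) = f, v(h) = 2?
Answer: 192/5 ≈ 38.400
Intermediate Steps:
O(y, t) = 4*t/5 (O(y, t) = (4*t)/5 = 4*t/5)
H = 96/5 (H = ((⅘)*2)*(6*2) = (8/5)*12 = 96/5 ≈ 19.200)
v(0)*L(H, 1) = 2*(96/5) = 192/5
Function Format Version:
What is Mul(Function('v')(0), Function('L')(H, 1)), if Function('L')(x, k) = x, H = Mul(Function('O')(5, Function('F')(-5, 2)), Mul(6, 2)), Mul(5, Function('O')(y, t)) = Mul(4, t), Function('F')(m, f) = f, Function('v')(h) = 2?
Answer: Rational(192, 5) ≈ 38.400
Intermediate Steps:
Function('O')(y, t) = Mul(Rational(4, 5), t) (Function('O')(y, t) = Mul(Rational(1, 5), Mul(4, t)) = Mul(Rational(4, 5), t))
H = Rational(96, 5) (H = Mul(Mul(Rational(4, 5), 2), Mul(6, 2)) = Mul(Rational(8, 5), 12) = Rational(96, 5) ≈ 19.200)
Mul(Function('v')(0), Function('L')(H, 1)) = Mul(2, Rational(96, 5)) = Rational(192, 5)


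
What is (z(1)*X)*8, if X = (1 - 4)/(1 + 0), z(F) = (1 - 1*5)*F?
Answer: 96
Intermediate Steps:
z(F) = -4*F (z(F) = (1 - 5)*F = -4*F)
X = -3 (X = -3/1 = -3*1 = -3)
(z(1)*X)*8 = (-4*1*(-3))*8 = -4*(-3)*8 = 12*8 = 96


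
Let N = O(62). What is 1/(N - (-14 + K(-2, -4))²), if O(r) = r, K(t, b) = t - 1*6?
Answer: -1/422 ≈ -0.0023697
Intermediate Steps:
K(t, b) = -6 + t (K(t, b) = t - 6 = -6 + t)
N = 62
1/(N - (-14 + K(-2, -4))²) = 1/(62 - (-14 + (-6 - 2))²) = 1/(62 - (-14 - 8)²) = 1/(62 - 1*(-22)²) = 1/(62 - 1*484) = 1/(62 - 484) = 1/(-422) = -1/422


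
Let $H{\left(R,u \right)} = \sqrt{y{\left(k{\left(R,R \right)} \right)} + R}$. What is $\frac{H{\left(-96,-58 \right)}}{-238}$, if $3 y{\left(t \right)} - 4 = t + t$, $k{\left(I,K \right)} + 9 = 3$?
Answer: $- \frac{i \sqrt{222}}{357} \approx - 0.041736 i$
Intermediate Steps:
$k{\left(I,K \right)} = -6$ ($k{\left(I,K \right)} = -9 + 3 = -6$)
$y{\left(t \right)} = \frac{4}{3} + \frac{2 t}{3}$ ($y{\left(t \right)} = \frac{4}{3} + \frac{t + t}{3} = \frac{4}{3} + \frac{2 t}{3}$)
$H{\left(R,u \right)} = \sqrt{- \frac{8}{3} + R}$ ($H{\left(R,u \right)} = \sqrt{\left(\frac{4}{3} + \frac{2}{3} \left(-6\right)\right) + R} = \sqrt{\left(\frac{4}{3} - 4\right) + R} = \sqrt{- \frac{8}{3} + R}$)
$\frac{H{\left(-96,-58 \right)}}{-238} = \frac{\frac{1}{3} \sqrt{-24 + 9 \left(-96\right)}}{-238} = \frac{\sqrt{-24 - 864}}{3} \left(- \frac{1}{238}\right) = \frac{\sqrt{-888}}{3} \left(- \frac{1}{238}\right) = \frac{2 i \sqrt{222}}{3} \left(- \frac{1}{238}\right) = - \frac{i \sqrt{222}}{357}$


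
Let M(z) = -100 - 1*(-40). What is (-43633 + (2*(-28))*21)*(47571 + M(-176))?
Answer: -2128920399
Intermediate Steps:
M(z) = -60 (M(z) = -100 + 40 = -60)
(-43633 + (2*(-28))*21)*(47571 + M(-176)) = (-43633 + (2*(-28))*21)*(47571 - 60) = (-43633 - 56*21)*47511 = (-43633 - 1176)*47511 = -44809*47511 = -2128920399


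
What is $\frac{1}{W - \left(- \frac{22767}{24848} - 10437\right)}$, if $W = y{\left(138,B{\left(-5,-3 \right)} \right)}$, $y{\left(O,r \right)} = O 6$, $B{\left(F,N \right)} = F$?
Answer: $\frac{24848}{279935487} \approx 8.8763 \cdot 10^{-5}$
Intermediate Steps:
$y{\left(O,r \right)} = 6 O$
$W = 828$ ($W = 6 \cdot 138 = 828$)
$\frac{1}{W - \left(- \frac{22767}{24848} - 10437\right)} = \frac{1}{828 - \left(- \frac{22767}{24848} - 10437\right)} = \frac{1}{828 - - \frac{259361343}{24848}} = \frac{1}{828 + \frac{259361343}{24848}} = \frac{1}{\frac{279935487}{24848}} = \frac{24848}{279935487}$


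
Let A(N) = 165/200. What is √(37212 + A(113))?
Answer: √14885130/20 ≈ 192.91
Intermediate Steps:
A(N) = 33/40 (A(N) = 165*(1/200) = 33/40)
√(37212 + A(113)) = √(37212 + 33/40) = √(1488513/40) = √14885130/20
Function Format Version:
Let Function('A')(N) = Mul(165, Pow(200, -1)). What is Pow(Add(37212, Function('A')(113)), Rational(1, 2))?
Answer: Mul(Rational(1, 20), Pow(14885130, Rational(1, 2))) ≈ 192.91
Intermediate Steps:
Function('A')(N) = Rational(33, 40) (Function('A')(N) = Mul(165, Rational(1, 200)) = Rational(33, 40))
Pow(Add(37212, Function('A')(113)), Rational(1, 2)) = Pow(Add(37212, Rational(33, 40)), Rational(1, 2)) = Pow(Rational(1488513, 40), Rational(1, 2)) = Mul(Rational(1, 20), Pow(14885130, Rational(1, 2)))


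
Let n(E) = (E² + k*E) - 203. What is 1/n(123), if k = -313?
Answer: -1/23573 ≈ -4.2421e-5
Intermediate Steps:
n(E) = -203 + E² - 313*E (n(E) = (E² - 313*E) - 203 = -203 + E² - 313*E)
1/n(123) = 1/(-203 + 123² - 313*123) = 1/(-203 + 15129 - 38499) = 1/(-23573) = -1/23573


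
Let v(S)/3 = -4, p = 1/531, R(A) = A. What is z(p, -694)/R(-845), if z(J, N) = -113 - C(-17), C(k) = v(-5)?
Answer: 101/845 ≈ 0.11953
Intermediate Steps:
p = 1/531 ≈ 0.0018832
v(S) = -12 (v(S) = 3*(-4) = -12)
C(k) = -12
z(J, N) = -101 (z(J, N) = -113 - 1*(-12) = -113 + 12 = -101)
z(p, -694)/R(-845) = -101/(-845) = -101*(-1/845) = 101/845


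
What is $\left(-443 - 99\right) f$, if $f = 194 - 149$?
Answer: $-24390$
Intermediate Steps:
$f = 45$
$\left(-443 - 99\right) f = \left(-443 - 99\right) 45 = \left(-542\right) 45 = -24390$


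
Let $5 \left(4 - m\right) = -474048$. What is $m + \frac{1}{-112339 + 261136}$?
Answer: $\frac{70539896201}{743985} \approx 94814.0$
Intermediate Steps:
$m = \frac{474068}{5}$ ($m = 4 - - \frac{474048}{5} = 4 + \frac{474048}{5} = \frac{474068}{5} \approx 94814.0$)
$m + \frac{1}{-112339 + 261136} = \frac{474068}{5} + \frac{1}{-112339 + 261136} = \frac{474068}{5} + \frac{1}{148797} = \frac{70539896201}{743985}$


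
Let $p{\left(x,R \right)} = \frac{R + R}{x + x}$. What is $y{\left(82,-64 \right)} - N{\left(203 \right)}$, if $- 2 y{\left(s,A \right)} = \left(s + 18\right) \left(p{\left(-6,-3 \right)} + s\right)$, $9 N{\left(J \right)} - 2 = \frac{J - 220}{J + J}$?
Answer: $- \frac{5024515}{1218} \approx -4125.2$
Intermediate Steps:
$p{\left(x,R \right)} = \frac{R}{x}$ ($p{\left(x,R \right)} = \frac{2 R}{2 x} = 2 R \frac{1}{2 x} = \frac{R}{x}$)
$N{\left(J \right)} = \frac{2}{9} + \frac{-220 + J}{18 J}$ ($N{\left(J \right)} = \frac{2}{9} + \frac{\left(J - 220\right) \frac{1}{J + J}}{9} = \frac{2}{9} + \frac{\left(-220 + J\right) \frac{1}{2 J}}{9} = \frac{2}{9} + \frac{\frac{1}{2} \frac{1}{J} \left(-220 + J\right)}{9} = \frac{2}{9} + \frac{-220 + J}{18 J}$)
$y{\left(s,A \right)} = - \frac{\left(\frac{1}{2} + s\right) \left(18 + s\right)}{2}$ ($y{\left(s,A \right)} = - \frac{\left(s + 18\right) \left(- \frac{3}{-6} + s\right)}{2} = - \frac{\left(18 + s\right) \left(\left(-3\right) \left(- \frac{1}{6}\right) + s\right)}{2} = - \frac{\left(18 + s\right) \left(\frac{1}{2} + s\right)}{2} = - \frac{\left(\frac{1}{2} + s\right) \left(18 + s\right)}{2}$)
$y{\left(82,-64 \right)} - N{\left(203 \right)} = \left(- \frac{9}{2} - \frac{1517}{2} - \frac{82^{2}}{2}\right) - \frac{5 \left(-44 + 203\right)}{18 \cdot 203} = \left(- \frac{9}{2} - \frac{1517}{2} - 3362\right) - \frac{5}{18} \cdot \frac{1}{203} \cdot 159 = \left(- \frac{9}{2} - \frac{1517}{2} - 3362\right) - \frac{265}{1218} = -4125 - \frac{265}{1218} = - \frac{5024515}{1218}$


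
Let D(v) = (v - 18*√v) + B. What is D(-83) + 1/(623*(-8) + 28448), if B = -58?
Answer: -3308423/23464 - 18*I*√83 ≈ -141.0 - 163.99*I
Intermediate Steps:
D(v) = -58 + v - 18*√v (D(v) = (v - 18*√v) - 58 = -58 + v - 18*√v)
D(-83) + 1/(623*(-8) + 28448) = (-58 - 83 - 18*I*√83) + 1/(623*(-8) + 28448) = (-58 - 83 - 18*I*√83) + 1/(-4984 + 28448) = (-58 - 83 - 18*I*√83) + 1/23464 = (-141 - 18*I*√83) + 1/23464 = -3308423/23464 - 18*I*√83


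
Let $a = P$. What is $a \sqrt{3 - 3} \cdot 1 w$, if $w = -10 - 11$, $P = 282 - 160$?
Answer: $0$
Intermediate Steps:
$P = 122$
$w = -21$
$a = 122$
$a \sqrt{3 - 3} \cdot 1 w = 122 \sqrt{3 - 3} \cdot 1 \left(-21\right) = 122 \sqrt{0} \cdot 1 \left(-21\right) = 122 \cdot 0 \cdot 1 \left(-21\right) = 122 \cdot 0 \left(-21\right) = 122 \cdot 0 = 0$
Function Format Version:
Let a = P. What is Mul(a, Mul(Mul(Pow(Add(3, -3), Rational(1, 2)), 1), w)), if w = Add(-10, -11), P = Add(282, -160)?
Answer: 0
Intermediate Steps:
P = 122
w = -21
a = 122
Mul(a, Mul(Mul(Pow(Add(3, -3), Rational(1, 2)), 1), w)) = Mul(122, Mul(Mul(Pow(Add(3, -3), Rational(1, 2)), 1), -21)) = Mul(122, Mul(Mul(Pow(0, Rational(1, 2)), 1), -21)) = Mul(122, Mul(Mul(0, 1), -21)) = Mul(122, Mul(0, -21)) = Mul(122, 0) = 0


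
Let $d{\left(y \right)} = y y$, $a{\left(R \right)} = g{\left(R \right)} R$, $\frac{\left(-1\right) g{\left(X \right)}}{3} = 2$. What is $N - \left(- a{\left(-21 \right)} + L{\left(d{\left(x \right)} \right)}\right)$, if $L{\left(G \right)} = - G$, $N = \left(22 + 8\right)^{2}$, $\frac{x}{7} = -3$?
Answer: $1467$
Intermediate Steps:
$g{\left(X \right)} = -6$ ($g{\left(X \right)} = \left(-3\right) 2 = -6$)
$a{\left(R \right)} = - 6 R$
$x = -21$ ($x = 7 \left(-3\right) = -21$)
$d{\left(y \right)} = y^{2}$
$N = 900$ ($N = 30^{2} = 900$)
$N - \left(- a{\left(-21 \right)} + L{\left(d{\left(x \right)} \right)}\right) = 900 - \left(-126 - \left(-21\right)^{2}\right) = 900 - \left(-126 - 441\right) = 900 + \left(126 - -441\right) = 900 + \left(126 + 441\right) = 900 + 567 = 1467$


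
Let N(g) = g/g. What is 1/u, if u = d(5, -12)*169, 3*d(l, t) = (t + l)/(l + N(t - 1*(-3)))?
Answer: -18/1183 ≈ -0.015216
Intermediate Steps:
N(g) = 1
d(l, t) = (l + t)/(3*(1 + l)) (d(l, t) = ((t + l)/(l + 1))/3 = ((l + t)/(1 + l))/3 = (l + t)/(3*(1 + l)))
u = -1183/18 (u = ((5 - 12)/(3*(1 + 5)))*169 = ((⅓)*(-7)/6)*169 = ((⅓)*(⅙)*(-7))*169 = -7/18*169 = -1183/18 ≈ -65.722)
1/u = 1/(-1183/18) = -18/1183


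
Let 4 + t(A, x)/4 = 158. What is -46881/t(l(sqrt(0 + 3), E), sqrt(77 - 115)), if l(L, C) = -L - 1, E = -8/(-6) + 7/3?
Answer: -46881/616 ≈ -76.105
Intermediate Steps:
E = 11/3 (E = -8*(-1/6) + 7*(1/3) = 4/3 + 7/3 = 11/3 ≈ 3.6667)
l(L, C) = -1 - L
t(A, x) = 616 (t(A, x) = -16 + 4*158 = -16 + 632 = 616)
-46881/t(l(sqrt(0 + 3), E), sqrt(77 - 115)) = -46881/616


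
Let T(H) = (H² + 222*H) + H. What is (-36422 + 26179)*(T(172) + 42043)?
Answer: -1126555869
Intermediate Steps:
T(H) = H² + 223*H
(-36422 + 26179)*(T(172) + 42043) = (-36422 + 26179)*(172*(223 + 172) + 42043) = -10243*(172*395 + 42043) = -10243*(67940 + 42043) = -10243*109983 = -1126555869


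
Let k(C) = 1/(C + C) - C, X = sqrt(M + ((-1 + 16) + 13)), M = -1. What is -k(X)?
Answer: 53*sqrt(3)/18 ≈ 5.0999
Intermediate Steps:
X = 3*sqrt(3) (X = sqrt(-1 + ((-1 + 16) + 13)) = sqrt(-1 + (15 + 13)) = sqrt(-1 + 28) = sqrt(27) = 3*sqrt(3) ≈ 5.1962)
k(C) = 1/(2*C) - C
-k(X) = -(1/(2*((3*sqrt(3)))) - 3*sqrt(3)) = -((sqrt(3)/9)/2 - 3*sqrt(3)) = -(sqrt(3)/18 - 3*sqrt(3)) = -(-53)*sqrt(3)/18 = 53*sqrt(3)/18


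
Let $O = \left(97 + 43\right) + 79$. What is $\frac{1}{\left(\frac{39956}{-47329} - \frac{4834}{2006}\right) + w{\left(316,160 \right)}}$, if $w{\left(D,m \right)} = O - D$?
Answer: $- \frac{47470987}{4759155800} \approx -0.0099747$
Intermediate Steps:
$O = 219$ ($O = 140 + 79 = 219$)
$w{\left(D,m \right)} = 219 - D$
$\frac{1}{\left(\frac{39956}{-47329} - \frac{4834}{2006}\right) + w{\left(316,160 \right)}} = \frac{1}{\left(\frac{39956}{-47329} - \frac{4834}{2006}\right) + \left(219 - 316\right)} = \frac{1}{\left(39956 \left(- \frac{1}{47329}\right) - \frac{2417}{1003}\right) + \left(219 - 316\right)} = \frac{1}{\left(- \frac{39956}{47329} - \frac{2417}{1003}\right) - 97} = \frac{1}{- \frac{154470061}{47470987} - 97} = \frac{1}{- \frac{4759155800}{47470987}} = - \frac{47470987}{4759155800}$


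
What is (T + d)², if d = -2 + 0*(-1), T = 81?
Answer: 6241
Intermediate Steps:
d = -2 (d = -2 + 0 = -2)
(T + d)² = (81 - 2)² = 79² = 6241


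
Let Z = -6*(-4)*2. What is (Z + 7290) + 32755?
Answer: 40093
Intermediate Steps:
Z = 48 (Z = 24*2 = 48)
(Z + 7290) + 32755 = (48 + 7290) + 32755 = 7338 + 32755 = 40093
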